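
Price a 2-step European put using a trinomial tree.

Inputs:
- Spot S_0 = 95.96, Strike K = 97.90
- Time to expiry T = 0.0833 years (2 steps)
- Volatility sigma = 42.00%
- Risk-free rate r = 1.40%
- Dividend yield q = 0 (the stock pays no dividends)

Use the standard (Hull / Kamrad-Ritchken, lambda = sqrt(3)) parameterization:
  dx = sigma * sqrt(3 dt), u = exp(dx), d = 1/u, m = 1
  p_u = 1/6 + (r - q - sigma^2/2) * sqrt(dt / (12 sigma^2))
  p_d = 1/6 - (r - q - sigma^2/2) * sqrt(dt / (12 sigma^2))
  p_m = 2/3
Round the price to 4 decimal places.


Answer: Price = V(0,0) = 5.3810

Derivation:
dt = T/N = 0.041650; dx = sigma*sqrt(3*dt) = 0.148463
u = exp(dx) = 1.160050; d = 1/u = 0.862032
p_u = 0.156259, p_m = 0.666667, p_d = 0.177075
Discount per step: exp(-r*dt) = 0.999417
Stock lattice S(k, j) with j the centered position index:
  k=0: S(0,+0) = 95.9600
  k=1: S(1,-1) = 82.7206; S(1,+0) = 95.9600; S(1,+1) = 111.3184
  k=2: S(2,-2) = 71.3078; S(2,-1) = 82.7206; S(2,+0) = 95.9600; S(2,+1) = 111.3184; S(2,+2) = 129.1348
Terminal payoffs V(N, j) = max(K - S_T, 0):
  V(2,-2) = 26.592180; V(2,-1) = 15.179396; V(2,+0) = 1.940000; V(2,+1) = 0.000000; V(2,+2) = 0.000000
Backward induction: V(k, j) = exp(-r*dt) * [p_u * V(k+1, j+1) + p_m * V(k+1, j) + p_d * V(k+1, j-1)]
  V(1,-1) = exp(-r*dt) * [p_u*1.940000 + p_m*15.179396 + p_d*26.592180] = 15.122722
  V(1,+0) = exp(-r*dt) * [p_u*0.000000 + p_m*1.940000 + p_d*15.179396] = 3.978901
  V(1,+1) = exp(-r*dt) * [p_u*0.000000 + p_m*0.000000 + p_d*1.940000] = 0.343325
  V(0,+0) = exp(-r*dt) * [p_u*0.343325 + p_m*3.978901 + p_d*15.122722] = 5.380962


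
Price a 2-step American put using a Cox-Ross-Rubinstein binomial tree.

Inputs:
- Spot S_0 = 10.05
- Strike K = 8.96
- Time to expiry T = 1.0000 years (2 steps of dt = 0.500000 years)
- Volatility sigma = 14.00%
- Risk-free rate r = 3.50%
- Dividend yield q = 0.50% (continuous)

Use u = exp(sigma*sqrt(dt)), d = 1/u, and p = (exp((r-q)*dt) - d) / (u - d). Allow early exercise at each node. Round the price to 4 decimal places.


Answer: Price = V(0,0) = 0.1389

Derivation:
dt = T/N = 0.500000
u = exp(sigma*sqrt(dt)) = 1.104061; d = 1/u = 0.905747
p = (exp((r-q)*dt) - d) / (u - d) = 0.551479
Discount per step: exp(-r*dt) = 0.982652
Stock lattice S(k, i) with i counting down-moves:
  k=0: S(0,0) = 10.0500
  k=1: S(1,0) = 11.0958; S(1,1) = 9.1028
  k=2: S(2,0) = 12.2504; S(2,1) = 10.0500; S(2,2) = 8.2448
Terminal payoffs V(N, i) = max(K - S_T, 0):
  V(2,0) = 0.000000; V(2,1) = 0.000000; V(2,2) = 0.715200
Backward induction: V(k, i) = exp(-r*dt) * [p * V(k+1, i) + (1-p) * V(k+1, i+1)]; then take max(V_cont, immediate exercise) for American.
  V(1,0) = exp(-r*dt) * [p*0.000000 + (1-p)*0.000000] = 0.000000; exercise = 0.000000; V(1,0) = max -> 0.000000
  V(1,1) = exp(-r*dt) * [p*0.000000 + (1-p)*0.715200] = 0.315217; exercise = 0.000000; V(1,1) = max -> 0.315217
  V(0,0) = exp(-r*dt) * [p*0.000000 + (1-p)*0.315217] = 0.138929; exercise = 0.000000; V(0,0) = max -> 0.138929


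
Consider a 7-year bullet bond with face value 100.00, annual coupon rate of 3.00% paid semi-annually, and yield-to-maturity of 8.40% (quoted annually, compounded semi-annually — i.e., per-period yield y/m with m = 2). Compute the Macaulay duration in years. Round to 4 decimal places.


Answer: Macaulay duration = 6.2203 years

Derivation:
Coupon per period c = face * coupon_rate / m = 1.500000
Periods per year m = 2; per-period yield y/m = 0.042000
Number of cashflows N = 14
Cashflows (t years, CF_t, discount factor 1/(1+y/m)^(m*t), PV):
  t = 0.5000: CF_t = 1.500000, DF = 0.959693, PV = 1.439539
  t = 1.0000: CF_t = 1.500000, DF = 0.921010, PV = 1.381516
  t = 1.5000: CF_t = 1.500000, DF = 0.883887, PV = 1.325831
  t = 2.0000: CF_t = 1.500000, DF = 0.848260, PV = 1.272390
  t = 2.5000: CF_t = 1.500000, DF = 0.814069, PV = 1.221104
  t = 3.0000: CF_t = 1.500000, DF = 0.781257, PV = 1.171885
  t = 3.5000: CF_t = 1.500000, DF = 0.749766, PV = 1.124650
  t = 4.0000: CF_t = 1.500000, DF = 0.719545, PV = 1.079318
  t = 4.5000: CF_t = 1.500000, DF = 0.690543, PV = 1.035814
  t = 5.0000: CF_t = 1.500000, DF = 0.662709, PV = 0.994063
  t = 5.5000: CF_t = 1.500000, DF = 0.635997, PV = 0.953996
  t = 6.0000: CF_t = 1.500000, DF = 0.610362, PV = 0.915543
  t = 6.5000: CF_t = 1.500000, DF = 0.585760, PV = 0.878640
  t = 7.0000: CF_t = 101.500000, DF = 0.562150, PV = 57.058188
Price P = sum_t PV_t = 71.852477
Macaulay numerator sum_t t * PV_t:
  t * PV_t at t = 0.5000: 0.719770
  t * PV_t at t = 1.0000: 1.381516
  t * PV_t at t = 1.5000: 1.988746
  t * PV_t at t = 2.0000: 2.544781
  t * PV_t at t = 2.5000: 3.052760
  t * PV_t at t = 3.0000: 3.515655
  t * PV_t at t = 3.5000: 3.936274
  t * PV_t at t = 4.0000: 4.317273
  t * PV_t at t = 4.5000: 4.661163
  t * PV_t at t = 5.0000: 4.970317
  t * PV_t at t = 5.5000: 5.246976
  t * PV_t at t = 6.0000: 5.493257
  t * PV_t at t = 6.5000: 5.711159
  t * PV_t at t = 7.0000: 399.407317
Macaulay duration D = (sum_t t * PV_t) / P = 446.946962 / 71.852477 = 6.220342


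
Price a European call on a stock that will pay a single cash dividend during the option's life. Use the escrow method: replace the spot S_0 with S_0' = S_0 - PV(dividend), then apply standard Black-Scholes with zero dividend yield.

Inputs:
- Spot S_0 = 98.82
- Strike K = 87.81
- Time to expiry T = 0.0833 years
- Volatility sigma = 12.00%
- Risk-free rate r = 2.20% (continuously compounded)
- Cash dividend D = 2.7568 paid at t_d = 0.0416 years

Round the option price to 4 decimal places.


PV(D) = D * exp(-r * t_d) = 2.7568 * 0.99908522 = 2.75427813
S_0' = S_0 - PV(D) = 98.8200 - 2.75427813 = 96.06572187
d1 = (ln(S_0'/K) + (r + sigma^2/2)*T) / (sigma*sqrt(T)) = 2.66470226
d2 = d1 - sigma*sqrt(T) = 2.63006818
exp(-rT) = 0.99816908
N(d1) = 0.99614717; N(d2) = 0.99573161
C = S_0' * N(d1) - K * exp(-rT) * N(d2) = 96.06572187 * 0.99614717 - 87.8100 * 0.99816908 * 0.99573161 = 8.4205

Answer: Price = 8.4205


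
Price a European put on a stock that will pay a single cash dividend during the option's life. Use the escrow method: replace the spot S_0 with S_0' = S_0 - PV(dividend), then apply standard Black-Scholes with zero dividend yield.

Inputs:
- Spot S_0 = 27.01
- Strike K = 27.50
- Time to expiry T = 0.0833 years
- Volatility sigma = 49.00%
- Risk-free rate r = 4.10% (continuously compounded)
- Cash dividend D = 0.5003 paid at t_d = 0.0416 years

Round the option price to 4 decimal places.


Answer: Price = 2.0092

Derivation:
PV(D) = D * exp(-r * t_d) = 0.5003 * 0.99829585 = 0.49944742
S_0' = S_0 - PV(D) = 27.0100 - 0.49944742 = 26.51055258
d1 = (ln(S_0'/K) + (r + sigma^2/2)*T) / (sigma*sqrt(T)) = -0.16424311
d2 = d1 - sigma*sqrt(T) = -0.30566563
exp(-rT) = 0.99659053
N(-d1) = 0.56523012; N(-d2) = 0.62007038
P = K * exp(-rT) * N(-d2) - S_0' * N(-d1) = 27.5000 * 0.99659053 * 0.62007038 - 26.51055258 * 0.56523012 = 2.0092


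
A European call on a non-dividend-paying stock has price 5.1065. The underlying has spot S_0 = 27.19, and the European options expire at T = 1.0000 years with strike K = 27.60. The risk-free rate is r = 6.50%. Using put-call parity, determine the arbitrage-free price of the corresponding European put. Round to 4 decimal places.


Answer: Put price = 3.7796

Derivation:
Put-call parity: C - P = S_0 * exp(-qT) - K * exp(-rT).
S_0 * exp(-qT) = 27.1900 * 1.00000000 = 27.19000000
K * exp(-rT) = 27.6000 * 0.93706746 = 25.86306199
P = C - S*exp(-qT) + K*exp(-rT)
P = 5.1065 - 27.19000000 + 25.86306199 = 3.7796


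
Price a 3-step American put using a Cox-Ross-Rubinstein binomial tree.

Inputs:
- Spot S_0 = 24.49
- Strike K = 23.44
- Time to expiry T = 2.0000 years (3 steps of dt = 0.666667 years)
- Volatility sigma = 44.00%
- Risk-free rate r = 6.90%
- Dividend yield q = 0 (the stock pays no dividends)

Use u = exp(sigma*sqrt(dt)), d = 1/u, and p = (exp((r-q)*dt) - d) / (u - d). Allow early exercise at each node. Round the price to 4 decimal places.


Answer: Price = V(0,0) = 4.3343

Derivation:
dt = T/N = 0.666667
u = exp(sigma*sqrt(dt)) = 1.432267; d = 1/u = 0.698194
p = (exp((r-q)*dt) - d) / (u - d) = 0.475267
Discount per step: exp(-r*dt) = 0.955042
Stock lattice S(k, i) with i counting down-moves:
  k=0: S(0,0) = 24.4900
  k=1: S(1,0) = 35.0762; S(1,1) = 17.0988
  k=2: S(2,0) = 50.2385; S(2,1) = 24.4900; S(2,2) = 11.9383
  k=3: S(3,0) = 71.9550; S(3,1) = 35.0762; S(3,2) = 17.0988; S(3,3) = 8.3352
Terminal payoffs V(N, i) = max(K - S_T, 0):
  V(3,0) = 0.000000; V(3,1) = 0.000000; V(3,2) = 6.341233; V(3,3) = 15.104784
Backward induction: V(k, i) = exp(-r*dt) * [p * V(k+1, i) + (1-p) * V(k+1, i+1)]; then take max(V_cont, immediate exercise) for American.
  V(2,0) = exp(-r*dt) * [p*0.000000 + (1-p)*0.000000] = 0.000000; exercise = 0.000000; V(2,0) = max -> 0.000000
  V(2,1) = exp(-r*dt) * [p*0.000000 + (1-p)*6.341233] = 3.177860; exercise = 0.000000; V(2,1) = max -> 3.177860
  V(2,2) = exp(-r*dt) * [p*6.341233 + (1-p)*15.104784] = 10.447929; exercise = 11.501746; V(2,2) = max -> 11.501746
  V(1,0) = exp(-r*dt) * [p*0.000000 + (1-p)*3.177860] = 1.592560; exercise = 0.000000; V(1,0) = max -> 1.592560
  V(1,1) = exp(-r*dt) * [p*3.177860 + (1-p)*11.501746] = 7.206440; exercise = 6.341233; V(1,1) = max -> 7.206440
  V(0,0) = exp(-r*dt) * [p*1.592560 + (1-p)*7.206440] = 4.334314; exercise = 0.000000; V(0,0) = max -> 4.334314


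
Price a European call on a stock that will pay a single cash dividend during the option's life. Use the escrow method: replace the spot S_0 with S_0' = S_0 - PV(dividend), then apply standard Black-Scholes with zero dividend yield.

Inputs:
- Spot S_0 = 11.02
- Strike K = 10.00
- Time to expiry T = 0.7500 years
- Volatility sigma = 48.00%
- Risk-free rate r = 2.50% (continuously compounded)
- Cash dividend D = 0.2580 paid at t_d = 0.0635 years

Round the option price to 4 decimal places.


PV(D) = D * exp(-r * t_d) = 0.2580 * 0.99841376 = 0.25759075
S_0' = S_0 - PV(D) = 11.0200 - 0.25759075 = 10.76240925
d1 = (ln(S_0'/K) + (r + sigma^2/2)*T) / (sigma*sqrt(T)) = 0.42970339
d2 = d1 - sigma*sqrt(T) = 0.01401120
exp(-rT) = 0.98142469
N(d1) = 0.66629429; N(d2) = 0.50558948
C = S_0' * N(d1) - K * exp(-rT) * N(d2) = 10.76240925 * 0.66629429 - 10.0000 * 0.98142469 * 0.50558948 = 2.2090

Answer: Price = 2.2090


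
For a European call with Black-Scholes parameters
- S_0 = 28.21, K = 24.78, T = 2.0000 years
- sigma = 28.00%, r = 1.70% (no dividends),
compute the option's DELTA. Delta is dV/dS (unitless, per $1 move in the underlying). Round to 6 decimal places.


Answer: Delta = 0.729480

Derivation:
d1 = 0.6112424178; d2 = 0.2152626204
phi(d1) = 0.3309635006; exp(-qT) = 1.0000000000; exp(-rT) = 0.9665715046
N(d1) = 0.7294804472
Delta = exp(-qT) * N(d1) = 1.0000000000 * 0.7294804472 = 0.729480


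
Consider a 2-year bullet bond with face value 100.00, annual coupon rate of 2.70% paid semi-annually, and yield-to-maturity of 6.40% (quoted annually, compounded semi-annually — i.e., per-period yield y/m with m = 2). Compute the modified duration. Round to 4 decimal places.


Coupon per period c = face * coupon_rate / m = 1.350000
Periods per year m = 2; per-period yield y/m = 0.032000
Number of cashflows N = 4
Cashflows (t years, CF_t, discount factor 1/(1+y/m)^(m*t), PV):
  t = 0.5000: CF_t = 1.350000, DF = 0.968992, PV = 1.308140
  t = 1.0000: CF_t = 1.350000, DF = 0.938946, PV = 1.267577
  t = 1.5000: CF_t = 1.350000, DF = 0.909831, PV = 1.228272
  t = 2.0000: CF_t = 101.350000, DF = 0.881620, PV = 89.352141
Price P = sum_t PV_t = 93.156130
First compute Macaulay numerator sum_t t * PV_t:
  t * PV_t at t = 0.5000: 0.654070
  t * PV_t at t = 1.0000: 1.267577
  t * PV_t at t = 1.5000: 1.842409
  t * PV_t at t = 2.0000: 178.704282
Macaulay duration D = 182.468338 / 93.156130 = 1.958737
Modified duration = D / (1 + y/m) = 1.958737 / (1 + 0.032000) = 1.898001

Answer: Modified duration = 1.8980


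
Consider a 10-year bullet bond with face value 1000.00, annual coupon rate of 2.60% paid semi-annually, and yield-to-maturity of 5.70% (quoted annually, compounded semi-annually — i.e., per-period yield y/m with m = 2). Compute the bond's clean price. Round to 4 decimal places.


Answer: Price = 766.1684

Derivation:
Coupon per period c = face * coupon_rate / m = 13.000000
Periods per year m = 2; per-period yield y/m = 0.028500
Number of cashflows N = 20
Cashflows (t years, CF_t, discount factor 1/(1+y/m)^(m*t), PV):
  t = 0.5000: CF_t = 13.000000, DF = 0.972290, PV = 12.639767
  t = 1.0000: CF_t = 13.000000, DF = 0.945347, PV = 12.289515
  t = 1.5000: CF_t = 13.000000, DF = 0.919152, PV = 11.948970
  t = 2.0000: CF_t = 13.000000, DF = 0.893682, PV = 11.617861
  t = 2.5000: CF_t = 13.000000, DF = 0.868917, PV = 11.295927
  t = 3.0000: CF_t = 13.000000, DF = 0.844840, PV = 10.982914
  t = 3.5000: CF_t = 13.000000, DF = 0.821429, PV = 10.678574
  t = 4.0000: CF_t = 13.000000, DF = 0.798667, PV = 10.382668
  t = 4.5000: CF_t = 13.000000, DF = 0.776536, PV = 10.094962
  t = 5.0000: CF_t = 13.000000, DF = 0.755018, PV = 9.815228
  t = 5.5000: CF_t = 13.000000, DF = 0.734096, PV = 9.543245
  t = 6.0000: CF_t = 13.000000, DF = 0.713754, PV = 9.278800
  t = 6.5000: CF_t = 13.000000, DF = 0.693976, PV = 9.021682
  t = 7.0000: CF_t = 13.000000, DF = 0.674745, PV = 8.771689
  t = 7.5000: CF_t = 13.000000, DF = 0.656048, PV = 8.528623
  t = 8.0000: CF_t = 13.000000, DF = 0.637869, PV = 8.292293
  t = 8.5000: CF_t = 13.000000, DF = 0.620193, PV = 8.062511
  t = 9.0000: CF_t = 13.000000, DF = 0.603007, PV = 7.839097
  t = 9.5000: CF_t = 13.000000, DF = 0.586298, PV = 7.621873
  t = 10.0000: CF_t = 1013.000000, DF = 0.570051, PV = 577.462152
Price P = sum_t PV_t = 766.168350


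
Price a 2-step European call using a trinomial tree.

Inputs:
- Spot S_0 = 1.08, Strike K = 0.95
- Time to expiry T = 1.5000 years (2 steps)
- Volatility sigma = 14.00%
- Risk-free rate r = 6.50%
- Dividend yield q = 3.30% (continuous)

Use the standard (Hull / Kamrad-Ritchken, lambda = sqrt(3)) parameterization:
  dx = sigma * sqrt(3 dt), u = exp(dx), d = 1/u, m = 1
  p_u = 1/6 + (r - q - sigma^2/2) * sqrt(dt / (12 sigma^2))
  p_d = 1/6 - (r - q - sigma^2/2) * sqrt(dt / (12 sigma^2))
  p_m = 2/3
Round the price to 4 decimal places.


Answer: Price = V(0,0) = 0.1808

Derivation:
dt = T/N = 0.750000; dx = sigma*sqrt(3*dt) = 0.210000
u = exp(dx) = 1.233678; d = 1/u = 0.810584
p_u = 0.206310, p_m = 0.666667, p_d = 0.127024
Discount per step: exp(-r*dt) = 0.952419
Stock lattice S(k, j) with j the centered position index:
  k=0: S(0,+0) = 1.0800
  k=1: S(1,-1) = 0.8754; S(1,+0) = 1.0800; S(1,+1) = 1.3324
  k=2: S(2,-2) = 0.7096; S(2,-1) = 0.8754; S(2,+0) = 1.0800; S(2,+1) = 1.3324; S(2,+2) = 1.6437
Terminal payoffs V(N, j) = max(S_T - K, 0):
  V(2,-2) = 0.000000; V(2,-1) = 0.000000; V(2,+0) = 0.130000; V(2,+1) = 0.382372; V(2,+2) = 0.693718
Backward induction: V(k, j) = exp(-r*dt) * [p_u * V(k+1, j+1) + p_m * V(k+1, j) + p_d * V(k+1, j-1)]
  V(1,-1) = exp(-r*dt) * [p_u*0.130000 + p_m*0.000000 + p_d*0.000000] = 0.025544
  V(1,+0) = exp(-r*dt) * [p_u*0.382372 + p_m*0.130000 + p_d*0.000000] = 0.157677
  V(1,+1) = exp(-r*dt) * [p_u*0.693718 + p_m*0.382372 + p_d*0.130000] = 0.394824
  V(0,+0) = exp(-r*dt) * [p_u*0.394824 + p_m*0.157677 + p_d*0.025544] = 0.180787


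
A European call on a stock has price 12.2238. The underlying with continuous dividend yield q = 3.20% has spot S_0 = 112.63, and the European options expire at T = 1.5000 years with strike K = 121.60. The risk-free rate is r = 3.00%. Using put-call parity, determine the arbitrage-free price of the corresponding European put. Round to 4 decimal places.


Put-call parity: C - P = S_0 * exp(-qT) - K * exp(-rT).
S_0 * exp(-qT) = 112.6300 * 0.95313379 = 107.35145844
K * exp(-rT) = 121.6000 * 0.95599748 = 116.24929379
P = C - S*exp(-qT) + K*exp(-rT)
P = 12.2238 - 107.35145844 + 116.24929379 = 21.1216

Answer: Put price = 21.1216


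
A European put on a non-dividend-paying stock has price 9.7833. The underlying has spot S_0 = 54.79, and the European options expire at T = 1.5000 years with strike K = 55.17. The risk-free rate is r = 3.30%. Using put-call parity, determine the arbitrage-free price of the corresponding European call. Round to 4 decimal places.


Put-call parity: C - P = S_0 * exp(-qT) - K * exp(-rT).
S_0 * exp(-qT) = 54.7900 * 1.00000000 = 54.79000000
K * exp(-rT) = 55.1700 * 0.95170516 = 52.50557357
C = P + S*exp(-qT) - K*exp(-rT)
C = 9.7833 + 54.79000000 - 52.50557357 = 12.0677

Answer: Call price = 12.0677


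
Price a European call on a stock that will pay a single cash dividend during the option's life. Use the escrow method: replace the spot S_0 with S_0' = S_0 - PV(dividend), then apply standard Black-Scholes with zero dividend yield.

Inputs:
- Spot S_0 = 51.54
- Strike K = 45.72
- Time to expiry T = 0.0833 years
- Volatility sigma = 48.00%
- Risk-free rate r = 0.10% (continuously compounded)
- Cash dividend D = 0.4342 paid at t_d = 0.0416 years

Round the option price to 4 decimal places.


PV(D) = D * exp(-r * t_d) = 0.4342 * 0.99995840 = 0.43418194
S_0' = S_0 - PV(D) = 51.5400 - 0.43418194 = 51.10581806
d1 = (ln(S_0'/K) + (r + sigma^2/2)*T) / (sigma*sqrt(T)) = 0.87371992
d2 = d1 - sigma*sqrt(T) = 0.73518357
exp(-rT) = 0.99991670
N(d1) = 0.80886460; N(d2) = 0.76888615
C = S_0' * N(d1) - K * exp(-rT) * N(d2) = 51.10581806 * 0.80886460 - 45.7200 * 0.99991670 * 0.76888615 = 6.1871

Answer: Price = 6.1871


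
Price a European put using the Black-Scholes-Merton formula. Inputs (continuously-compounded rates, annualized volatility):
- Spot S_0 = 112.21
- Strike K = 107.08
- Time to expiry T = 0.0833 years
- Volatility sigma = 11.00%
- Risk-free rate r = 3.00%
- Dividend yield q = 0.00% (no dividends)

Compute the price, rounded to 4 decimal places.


d1 = (ln(S/K) + (r - q + 0.5*sigma^2) * T) / (sigma * sqrt(T)) = 1.56857119
d2 = d1 - sigma * sqrt(T) = 1.53682327
exp(-rT) = 0.99750412; exp(-qT) = 1.00000000
P = K * exp(-rT) * N(-d2) - S_0 * exp(-qT) * N(-d1)
N(-d1) = 0.05837395; N(-d2) = 0.06216830
P = 107.0800 * 0.99750412 * 0.06216830 - 112.2100 * 1.00000000 * 0.05837395 = 0.0902

Answer: Price = 0.0902


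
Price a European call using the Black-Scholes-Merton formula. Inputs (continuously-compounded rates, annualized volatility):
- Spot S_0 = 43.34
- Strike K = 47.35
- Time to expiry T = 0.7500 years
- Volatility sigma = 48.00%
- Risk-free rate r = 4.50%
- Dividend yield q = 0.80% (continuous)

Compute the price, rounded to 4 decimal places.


d1 = (ln(S/K) + (r - q + 0.5*sigma^2) * T) / (sigma * sqrt(T)) = 0.06172639
d2 = d1 - sigma * sqrt(T) = -0.35396581
exp(-rT) = 0.96681318; exp(-qT) = 0.99401796
C = S_0 * exp(-qT) * N(d1) - K * exp(-rT) * N(d2)
N(d1) = 0.52460964; N(d2) = 0.36168225
C = 43.3400 * 0.99401796 * 0.52460964 - 47.3500 * 0.96681318 * 0.36168225 = 6.0433

Answer: Price = 6.0433


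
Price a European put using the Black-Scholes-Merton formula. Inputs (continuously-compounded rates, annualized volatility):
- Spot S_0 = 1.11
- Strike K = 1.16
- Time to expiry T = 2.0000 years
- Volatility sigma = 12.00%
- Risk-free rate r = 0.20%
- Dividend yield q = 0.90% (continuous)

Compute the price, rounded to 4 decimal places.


Answer: Price = 0.1129

Derivation:
d1 = (ln(S/K) + (r - q + 0.5*sigma^2) * T) / (sigma * sqrt(T)) = -0.25726896
d2 = d1 - sigma * sqrt(T) = -0.42697458
exp(-rT) = 0.99600799; exp(-qT) = 0.98216103
P = K * exp(-rT) * N(-d2) - S_0 * exp(-qT) * N(-d1)
N(-d1) = 0.60151442; N(-d2) = 0.66530108
P = 1.1600 * 0.99600799 * 0.66530108 - 1.1100 * 0.98216103 * 0.60151442 = 0.1129


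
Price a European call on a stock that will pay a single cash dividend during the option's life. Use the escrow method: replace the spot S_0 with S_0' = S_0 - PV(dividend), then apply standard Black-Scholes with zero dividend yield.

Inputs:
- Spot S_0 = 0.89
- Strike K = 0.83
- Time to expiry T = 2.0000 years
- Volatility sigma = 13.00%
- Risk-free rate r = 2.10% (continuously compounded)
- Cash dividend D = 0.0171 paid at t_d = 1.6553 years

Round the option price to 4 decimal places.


PV(D) = D * exp(-r * t_d) = 0.0171 * 0.96583593 = 0.01651579
S_0' = S_0 - PV(D) = 0.8900 - 0.01651579 = 0.87348421
d1 = (ln(S_0'/K) + (r + sigma^2/2)*T) / (sigma*sqrt(T)) = 0.59812719
d2 = d1 - sigma*sqrt(T) = 0.41427943
exp(-rT) = 0.95886978
N(d1) = 0.72512247; N(d2) = 0.66066526
C = S_0' * N(d1) - K * exp(-rT) * N(d2) = 0.87348421 * 0.72512247 - 0.8300 * 0.95886978 * 0.66066526 = 0.1076

Answer: Price = 0.1076


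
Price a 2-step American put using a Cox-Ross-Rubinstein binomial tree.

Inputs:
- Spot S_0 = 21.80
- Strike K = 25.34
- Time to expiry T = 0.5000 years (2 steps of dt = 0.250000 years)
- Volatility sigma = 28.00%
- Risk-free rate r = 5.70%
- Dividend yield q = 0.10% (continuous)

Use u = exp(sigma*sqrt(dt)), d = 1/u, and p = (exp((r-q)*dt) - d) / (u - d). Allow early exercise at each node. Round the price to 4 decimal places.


Answer: Price = V(0,0) = 3.9121

Derivation:
dt = T/N = 0.250000
u = exp(sigma*sqrt(dt)) = 1.150274; d = 1/u = 0.869358
p = (exp((r-q)*dt) - d) / (u - d) = 0.515245
Discount per step: exp(-r*dt) = 0.985851
Stock lattice S(k, i) with i counting down-moves:
  k=0: S(0,0) = 21.8000
  k=1: S(1,0) = 25.0760; S(1,1) = 18.9520
  k=2: S(2,0) = 28.8442; S(2,1) = 21.8000; S(2,2) = 16.4761
Terminal payoffs V(N, i) = max(K - S_T, 0):
  V(2,0) = 0.000000; V(2,1) = 3.540000; V(2,2) = 8.863914
Backward induction: V(k, i) = exp(-r*dt) * [p * V(k+1, i) + (1-p) * V(k+1, i+1)]; then take max(V_cont, immediate exercise) for American.
  V(1,0) = exp(-r*dt) * [p*0.000000 + (1-p)*3.540000] = 1.691754; exercise = 0.264031; V(1,0) = max -> 1.691754
  V(1,1) = exp(-r*dt) * [p*3.540000 + (1-p)*8.863914] = 6.034194; exercise = 6.387990; V(1,1) = max -> 6.387990
  V(0,0) = exp(-r*dt) * [p*1.691754 + (1-p)*6.387990] = 3.912133; exercise = 3.540000; V(0,0) = max -> 3.912133


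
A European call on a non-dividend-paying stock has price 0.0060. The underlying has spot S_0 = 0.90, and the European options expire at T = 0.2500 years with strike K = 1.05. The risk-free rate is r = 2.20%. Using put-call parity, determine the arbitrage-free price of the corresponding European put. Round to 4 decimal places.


Answer: Put price = 0.1502

Derivation:
Put-call parity: C - P = S_0 * exp(-qT) - K * exp(-rT).
S_0 * exp(-qT) = 0.9000 * 1.00000000 = 0.90000000
K * exp(-rT) = 1.0500 * 0.99451510 = 1.04424085
P = C - S*exp(-qT) + K*exp(-rT)
P = 0.0060 - 0.90000000 + 1.04424085 = 0.1502


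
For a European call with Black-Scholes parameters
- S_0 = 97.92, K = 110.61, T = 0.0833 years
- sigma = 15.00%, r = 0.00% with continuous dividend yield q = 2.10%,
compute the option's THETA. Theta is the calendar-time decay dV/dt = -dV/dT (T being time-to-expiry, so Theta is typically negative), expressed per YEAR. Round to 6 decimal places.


Answer: Theta = -0.178204

Derivation:
d1 = -2.8335519570; d2 = -2.8768445660
phi(d1) = 0.0072016373; exp(-qT) = 0.9982522291; exp(-rT) = 1.0000000000
Theta = -S*exp(-qT)*phi(d1)*sigma/(2*sqrt(T)) - r*K*exp(-rT)*N(d2) + q*S*exp(-qT)*N(d1)
N(d1) = 0.0023016912; N(d2) = 0.0020083670; sqrt(T) = 0.2886173938
Term 1 = -97.9200 * 0.9982522291 * 0.0072016373 * 0.1500 / (2 * 0.2886173938) = -0.1829286381
Term 2 = -0.0000 * 110.6100 * 1.0000000000 * 0.0020083670 = -0.0000000000
Term 3 = 0.0210 * 97.9200 * 0.9982522291 * 0.0023016912 = 0.0047247414
Theta = -0.1829286381 + (-0.0000000000) + (0.0047247414) = -0.178204


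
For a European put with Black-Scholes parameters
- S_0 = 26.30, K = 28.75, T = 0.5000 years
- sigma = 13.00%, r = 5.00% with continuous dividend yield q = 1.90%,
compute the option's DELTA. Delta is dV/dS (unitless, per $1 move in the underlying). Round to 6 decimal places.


Answer: Delta = -0.767359

Derivation:
d1 = -0.7543614008; d2 = -0.8462852824
phi(d1) = 0.3001511509; exp(-qT) = 0.9905449824; exp(-rT) = 0.9753099120
N(-d1) = 0.7746838788
Delta = -exp(-qT) * N(-d1) = -0.9905449824 * 0.7746838788 = -0.767359


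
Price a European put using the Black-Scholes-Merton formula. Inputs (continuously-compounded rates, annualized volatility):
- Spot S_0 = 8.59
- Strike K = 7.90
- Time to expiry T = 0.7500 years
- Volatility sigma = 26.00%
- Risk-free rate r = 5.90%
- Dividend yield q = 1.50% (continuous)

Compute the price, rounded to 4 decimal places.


Answer: Price = 0.3456

Derivation:
d1 = (ln(S/K) + (r - q + 0.5*sigma^2) * T) / (sigma * sqrt(T)) = 0.63102598
d2 = d1 - sigma * sqrt(T) = 0.40585937
exp(-rT) = 0.95671475; exp(-qT) = 0.98881304
P = K * exp(-rT) * N(-d2) - S_0 * exp(-qT) * N(-d1)
N(-d1) = 0.26401177; N(-d2) = 0.34242297
P = 7.9000 * 0.95671475 * 0.34242297 - 8.5900 * 0.98881304 * 0.26401177 = 0.3456


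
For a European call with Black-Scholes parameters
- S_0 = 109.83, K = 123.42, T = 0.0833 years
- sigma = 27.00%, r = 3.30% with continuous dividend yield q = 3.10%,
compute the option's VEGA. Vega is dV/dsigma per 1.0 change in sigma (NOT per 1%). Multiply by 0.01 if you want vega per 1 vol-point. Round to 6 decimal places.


Answer: Vega = 4.370508

Derivation:
d1 = -1.4559397157; d2 = -1.5338664120
phi(d1) = 0.1382324264; exp(-qT) = 0.9974210313; exp(-rT) = 0.9972548748
Vega = S * exp(-qT) * phi(d1) * sqrt(T) = 109.8300 * 0.9974210313 * 0.1382324264 * 0.2886173938 = 4.370508


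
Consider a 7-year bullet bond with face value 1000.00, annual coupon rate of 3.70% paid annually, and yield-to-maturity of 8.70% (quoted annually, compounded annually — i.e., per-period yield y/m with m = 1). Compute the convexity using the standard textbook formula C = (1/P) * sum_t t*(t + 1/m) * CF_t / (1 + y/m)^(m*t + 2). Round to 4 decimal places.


Answer: Convexity = 39.9352

Derivation:
Coupon per period c = face * coupon_rate / m = 37.000000
Periods per year m = 1; per-period yield y/m = 0.087000
Number of cashflows N = 7
Cashflows (t years, CF_t, discount factor 1/(1+y/m)^(m*t), PV):
  t = 1.0000: CF_t = 37.000000, DF = 0.919963, PV = 34.038638
  t = 2.0000: CF_t = 37.000000, DF = 0.846332, PV = 31.314295
  t = 3.0000: CF_t = 37.000000, DF = 0.778595, PV = 28.807999
  t = 4.0000: CF_t = 37.000000, DF = 0.716278, PV = 26.502299
  t = 5.0000: CF_t = 37.000000, DF = 0.658950, PV = 24.381140
  t = 6.0000: CF_t = 37.000000, DF = 0.606209, PV = 22.429751
  t = 7.0000: CF_t = 1037.000000, DF = 0.557690, PV = 578.324975
Price P = sum_t PV_t = 745.799097
Convexity numerator sum_t t*(t + 1/m) * CF_t / (1+y/m)^(m*t + 2):
  t = 1.0000: term = 57.615998
  t = 2.0000: term = 159.013793
  t = 3.0000: term = 292.573677
  t = 4.0000: term = 448.595027
  t = 5.0000: term = 619.036376
  t = 6.0000: term = 797.286961
  t = 7.0000: term = 27409.485695
Convexity = (1/P) * sum = 29783.607528 / 745.799097 = 39.935162


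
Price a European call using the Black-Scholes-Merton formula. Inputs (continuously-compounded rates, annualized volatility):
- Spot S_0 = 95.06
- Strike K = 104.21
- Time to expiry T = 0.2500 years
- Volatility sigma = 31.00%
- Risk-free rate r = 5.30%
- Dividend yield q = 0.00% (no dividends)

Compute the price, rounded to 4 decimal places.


Answer: Price = 2.9918

Derivation:
d1 = (ln(S/K) + (r - q + 0.5*sigma^2) * T) / (sigma * sqrt(T)) = -0.42991821
d2 = d1 - sigma * sqrt(T) = -0.58491821
exp(-rT) = 0.98683739; exp(-qT) = 1.00000000
C = S_0 * exp(-qT) * N(d1) - K * exp(-rT) * N(d2)
N(d1) = 0.33362757; N(d2) = 0.27930136
C = 95.0600 * 1.00000000 * 0.33362757 - 104.2100 * 0.98683739 * 0.27930136 = 2.9918


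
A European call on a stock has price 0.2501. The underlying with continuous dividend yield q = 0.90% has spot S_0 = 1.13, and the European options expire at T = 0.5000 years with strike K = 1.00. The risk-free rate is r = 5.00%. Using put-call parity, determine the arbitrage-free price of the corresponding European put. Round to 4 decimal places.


Answer: Put price = 0.1005

Derivation:
Put-call parity: C - P = S_0 * exp(-qT) - K * exp(-rT).
S_0 * exp(-qT) = 1.1300 * 0.99551011 = 1.12492642
K * exp(-rT) = 1.0000 * 0.97530991 = 0.97530991
P = C - S*exp(-qT) + K*exp(-rT)
P = 0.2501 - 1.12492642 + 0.97530991 = 0.1005


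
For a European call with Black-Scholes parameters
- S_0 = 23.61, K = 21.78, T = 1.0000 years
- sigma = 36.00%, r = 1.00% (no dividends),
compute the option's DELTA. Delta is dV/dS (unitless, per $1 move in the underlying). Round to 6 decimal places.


Answer: Delta = 0.667087

Derivation:
d1 = 0.4318839822; d2 = 0.0718839822
phi(d1) = 0.3634184259; exp(-qT) = 1.0000000000; exp(-rT) = 0.9900498337
N(d1) = 0.6670871315
Delta = exp(-qT) * N(d1) = 1.0000000000 * 0.6670871315 = 0.667087


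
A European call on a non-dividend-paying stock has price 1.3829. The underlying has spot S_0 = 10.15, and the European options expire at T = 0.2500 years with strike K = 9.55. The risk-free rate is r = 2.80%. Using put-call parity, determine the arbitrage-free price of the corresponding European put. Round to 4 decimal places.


Answer: Put price = 0.7163

Derivation:
Put-call parity: C - P = S_0 * exp(-qT) - K * exp(-rT).
S_0 * exp(-qT) = 10.1500 * 1.00000000 = 10.15000000
K * exp(-rT) = 9.5500 * 0.99302444 = 9.48338343
P = C - S*exp(-qT) + K*exp(-rT)
P = 1.3829 - 10.15000000 + 9.48338343 = 0.7163


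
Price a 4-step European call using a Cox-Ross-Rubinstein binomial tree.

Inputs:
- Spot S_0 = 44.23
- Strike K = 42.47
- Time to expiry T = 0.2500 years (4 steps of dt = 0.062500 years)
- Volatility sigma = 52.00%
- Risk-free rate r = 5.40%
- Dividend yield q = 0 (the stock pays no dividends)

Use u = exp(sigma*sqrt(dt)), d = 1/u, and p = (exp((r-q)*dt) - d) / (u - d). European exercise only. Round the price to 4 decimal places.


dt = T/N = 0.062500
u = exp(sigma*sqrt(dt)) = 1.138828; d = 1/u = 0.878095
p = (exp((r-q)*dt) - d) / (u - d) = 0.480512
Discount per step: exp(-r*dt) = 0.996631
Stock lattice S(k, i) with i counting down-moves:
  k=0: S(0,0) = 44.2300
  k=1: S(1,0) = 50.3704; S(1,1) = 38.8382
  k=2: S(2,0) = 57.3632; S(2,1) = 44.2300; S(2,2) = 34.1036
  k=3: S(3,0) = 65.3269; S(3,1) = 50.3704; S(3,2) = 38.8382; S(3,3) = 29.9462
  k=4: S(4,0) = 74.3961; S(4,1) = 57.3632; S(4,2) = 44.2300; S(4,3) = 34.1036; S(4,4) = 26.2956
Terminal payoffs V(N, i) = max(S_T - K, 0):
  V(4,0) = 31.926083; V(4,1) = 14.893218; V(4,2) = 1.760000; V(4,3) = 0.000000; V(4,4) = 0.000000
Backward induction: V(k, i) = exp(-r*dt) * [p * V(k+1, i) + (1-p) * V(k+1, i+1)].
  V(3,0) = exp(-r*dt) * [p*31.926083 + (1-p)*14.893218] = 22.999955
  V(3,1) = exp(-r*dt) * [p*14.893218 + (1-p)*1.760000] = 8.043474
  V(3,2) = exp(-r*dt) * [p*1.760000 + (1-p)*0.000000] = 0.842851
  V(3,3) = exp(-r*dt) * [p*0.000000 + (1-p)*0.000000] = 0.000000
  V(2,0) = exp(-r*dt) * [p*22.999955 + (1-p)*8.043474] = 15.178925
  V(2,1) = exp(-r*dt) * [p*8.043474 + (1-p)*0.842851] = 4.288338
  V(2,2) = exp(-r*dt) * [p*0.842851 + (1-p)*0.000000] = 0.403636
  V(1,0) = exp(-r*dt) * [p*15.178925 + (1-p)*4.288338] = 9.489314
  V(1,1) = exp(-r*dt) * [p*4.288338 + (1-p)*0.403636] = 2.262632
  V(0,0) = exp(-r*dt) * [p*9.489314 + (1-p)*2.262632] = 5.715815

Answer: Price = V(0,0) = 5.7158


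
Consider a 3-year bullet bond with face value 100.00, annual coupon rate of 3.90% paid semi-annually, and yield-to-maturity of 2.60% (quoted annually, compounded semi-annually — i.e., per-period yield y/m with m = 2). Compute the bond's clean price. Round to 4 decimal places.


Coupon per period c = face * coupon_rate / m = 1.950000
Periods per year m = 2; per-period yield y/m = 0.013000
Number of cashflows N = 6
Cashflows (t years, CF_t, discount factor 1/(1+y/m)^(m*t), PV):
  t = 0.5000: CF_t = 1.950000, DF = 0.987167, PV = 1.924975
  t = 1.0000: CF_t = 1.950000, DF = 0.974498, PV = 1.900272
  t = 1.5000: CF_t = 1.950000, DF = 0.961992, PV = 1.875885
  t = 2.0000: CF_t = 1.950000, DF = 0.949647, PV = 1.851812
  t = 2.5000: CF_t = 1.950000, DF = 0.937460, PV = 1.828047
  t = 3.0000: CF_t = 101.950000, DF = 0.925429, PV = 94.347535
Price P = sum_t PV_t = 103.728526

Answer: Price = 103.7285


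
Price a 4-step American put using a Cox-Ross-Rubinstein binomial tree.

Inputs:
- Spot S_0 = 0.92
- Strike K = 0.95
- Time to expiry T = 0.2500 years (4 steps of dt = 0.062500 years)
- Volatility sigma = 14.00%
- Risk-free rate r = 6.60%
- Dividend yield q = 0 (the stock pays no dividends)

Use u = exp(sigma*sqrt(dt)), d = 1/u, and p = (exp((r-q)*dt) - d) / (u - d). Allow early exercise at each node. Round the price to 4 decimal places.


Answer: Price = V(0,0) = 0.0380

Derivation:
dt = T/N = 0.062500
u = exp(sigma*sqrt(dt)) = 1.035620; d = 1/u = 0.965605
p = (exp((r-q)*dt) - d) / (u - d) = 0.550289
Discount per step: exp(-r*dt) = 0.995883
Stock lattice S(k, i) with i counting down-moves:
  k=0: S(0,0) = 0.9200
  k=1: S(1,0) = 0.9528; S(1,1) = 0.8884
  k=2: S(2,0) = 0.9867; S(2,1) = 0.9200; S(2,2) = 0.8578
  k=3: S(3,0) = 1.0219; S(3,1) = 0.9528; S(3,2) = 0.8884; S(3,3) = 0.8283
  k=4: S(4,0) = 1.0583; S(4,1) = 0.9867; S(4,2) = 0.9200; S(4,3) = 0.8578; S(4,4) = 0.7998
Terminal payoffs V(N, i) = max(K - S_T, 0):
  V(4,0) = 0.000000; V(4,1) = 0.000000; V(4,2) = 0.030000; V(4,3) = 0.092198; V(4,4) = 0.150190
Backward induction: V(k, i) = exp(-r*dt) * [p * V(k+1, i) + (1-p) * V(k+1, i+1)]; then take max(V_cont, immediate exercise) for American.
  V(3,0) = exp(-r*dt) * [p*0.000000 + (1-p)*0.000000] = 0.000000; exercise = 0.000000; V(3,0) = max -> 0.000000
  V(3,1) = exp(-r*dt) * [p*0.000000 + (1-p)*0.030000] = 0.013436; exercise = 0.000000; V(3,1) = max -> 0.013436
  V(3,2) = exp(-r*dt) * [p*0.030000 + (1-p)*0.092198] = 0.057732; exercise = 0.061643; V(3,2) = max -> 0.061643
  V(3,3) = exp(-r*dt) * [p*0.092198 + (1-p)*0.150190] = 0.117791; exercise = 0.121701; V(3,3) = max -> 0.121701
  V(2,0) = exp(-r*dt) * [p*0.000000 + (1-p)*0.013436] = 0.006017; exercise = 0.000000; V(2,0) = max -> 0.006017
  V(2,1) = exp(-r*dt) * [p*0.013436 + (1-p)*0.061643] = 0.034971; exercise = 0.030000; V(2,1) = max -> 0.034971
  V(2,2) = exp(-r*dt) * [p*0.061643 + (1-p)*0.121701] = 0.088287; exercise = 0.092198; V(2,2) = max -> 0.092198
  V(1,0) = exp(-r*dt) * [p*0.006017 + (1-p)*0.034971] = 0.018960; exercise = 0.000000; V(1,0) = max -> 0.018960
  V(1,1) = exp(-r*dt) * [p*0.034971 + (1-p)*0.092198] = 0.060456; exercise = 0.061643; V(1,1) = max -> 0.061643
  V(0,0) = exp(-r*dt) * [p*0.018960 + (1-p)*0.061643] = 0.037998; exercise = 0.030000; V(0,0) = max -> 0.037998


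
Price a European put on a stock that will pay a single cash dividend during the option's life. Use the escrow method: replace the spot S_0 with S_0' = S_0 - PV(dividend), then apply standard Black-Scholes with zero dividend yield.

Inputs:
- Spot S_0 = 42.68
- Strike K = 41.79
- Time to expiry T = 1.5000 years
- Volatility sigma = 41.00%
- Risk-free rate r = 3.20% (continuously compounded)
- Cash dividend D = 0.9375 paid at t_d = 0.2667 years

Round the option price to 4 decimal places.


Answer: Price = 7.1617

Derivation:
PV(D) = D * exp(-r * t_d) = 0.9375 * 0.99150191 = 0.92953304
S_0' = S_0 - PV(D) = 42.6800 - 0.92953304 = 41.75046696
d1 = (ln(S_0'/K) + (r + sigma^2/2)*T) / (sigma*sqrt(T)) = 0.34477775
d2 = d1 - sigma*sqrt(T) = -0.15736765
exp(-rT) = 0.95313379
N(-d1) = 0.36513073; N(-d2) = 0.56252245
P = K * exp(-rT) * N(-d2) - S_0' * N(-d1) = 41.7900 * 0.95313379 * 0.56252245 - 41.75046696 * 0.36513073 = 7.1617


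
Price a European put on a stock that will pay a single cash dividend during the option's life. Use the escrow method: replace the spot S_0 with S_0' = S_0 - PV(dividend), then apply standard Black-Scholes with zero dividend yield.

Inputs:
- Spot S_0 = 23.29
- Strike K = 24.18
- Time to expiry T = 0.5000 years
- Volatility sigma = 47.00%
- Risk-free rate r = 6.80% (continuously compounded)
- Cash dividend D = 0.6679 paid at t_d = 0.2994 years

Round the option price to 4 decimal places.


Answer: Price = 3.4180

Derivation:
PV(D) = D * exp(-r * t_d) = 0.6679 * 0.97984665 = 0.65443958
S_0' = S_0 - PV(D) = 23.2900 - 0.65443958 = 22.63556042
d1 = (ln(S_0'/K) + (r + sigma^2/2)*T) / (sigma*sqrt(T)) = 0.06987206
d2 = d1 - sigma*sqrt(T) = -0.26246812
exp(-rT) = 0.96657150
N(-d1) = 0.47214774; N(-d2) = 0.60351972
P = K * exp(-rT) * N(-d2) - S_0' * N(-d1) = 24.1800 * 0.96657150 * 0.60351972 - 22.63556042 * 0.47214774 = 3.4180


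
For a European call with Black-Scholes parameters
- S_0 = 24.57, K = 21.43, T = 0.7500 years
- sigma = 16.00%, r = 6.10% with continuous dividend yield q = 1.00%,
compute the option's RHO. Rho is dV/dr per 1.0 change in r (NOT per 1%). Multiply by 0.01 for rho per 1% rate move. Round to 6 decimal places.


Answer: Rho = 13.567721

Derivation:
d1 = 1.3321229972; d2 = 1.1935589326
phi(d1) = 0.1642748445; exp(-qT) = 0.9925280548; exp(-rT) = 0.9552807525
N(d2) = 0.8836747268
Rho = K*T*exp(-rT)*N(d2) = 21.4300 * 0.7500 * 0.9552807525 * 0.8836747268 = 13.567721


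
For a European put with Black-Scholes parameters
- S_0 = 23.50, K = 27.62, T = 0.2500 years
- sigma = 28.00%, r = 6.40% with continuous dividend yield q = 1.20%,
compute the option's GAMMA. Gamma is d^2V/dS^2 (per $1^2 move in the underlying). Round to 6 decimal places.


Answer: Gamma = 0.073987

Derivation:
d1 = -0.9909980488; d2 = -1.1309980488
phi(d1) = 0.2441488742; exp(-qT) = 0.9970044955; exp(-rT) = 0.9841273201
Gamma = exp(-qT) * phi(d1) / (S * sigma * sqrt(T)) = 0.9970044955 * 0.2441488742 / (23.5000 * 0.2800 * 0.5000000000) = 0.073987


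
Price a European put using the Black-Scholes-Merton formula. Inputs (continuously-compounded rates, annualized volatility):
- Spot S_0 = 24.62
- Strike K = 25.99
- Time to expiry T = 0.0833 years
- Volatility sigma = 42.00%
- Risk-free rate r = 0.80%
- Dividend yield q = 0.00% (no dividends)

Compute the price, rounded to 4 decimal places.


Answer: Price = 2.0159

Derivation:
d1 = (ln(S/K) + (r - q + 0.5*sigma^2) * T) / (sigma * sqrt(T)) = -0.38062640
d2 = d1 - sigma * sqrt(T) = -0.50184571
exp(-rT) = 0.99933382; exp(-qT) = 1.00000000
P = K * exp(-rT) * N(-d2) - S_0 * exp(-qT) * N(-d1)
N(-d1) = 0.64825976; N(-d2) = 0.69211197
P = 25.9900 * 0.99933382 * 0.69211197 - 24.6200 * 1.00000000 * 0.64825976 = 2.0159


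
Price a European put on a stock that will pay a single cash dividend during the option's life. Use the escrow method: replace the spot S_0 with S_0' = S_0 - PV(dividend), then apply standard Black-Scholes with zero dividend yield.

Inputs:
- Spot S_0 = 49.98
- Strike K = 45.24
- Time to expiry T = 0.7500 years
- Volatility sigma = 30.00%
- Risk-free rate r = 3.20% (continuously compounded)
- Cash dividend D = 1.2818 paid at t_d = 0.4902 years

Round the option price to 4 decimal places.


Answer: Price = 2.8604

Derivation:
PV(D) = D * exp(-r * t_d) = 1.2818 * 0.98443599 = 1.26185005
S_0' = S_0 - PV(D) = 49.9800 - 1.26185005 = 48.71814995
d1 = (ln(S_0'/K) + (r + sigma^2/2)*T) / (sigma*sqrt(T)) = 0.50737541
d2 = d1 - sigma*sqrt(T) = 0.24756779
exp(-rT) = 0.97628571
N(-d1) = 0.30594572; N(-d2) = 0.40223442
P = K * exp(-rT) * N(-d2) - S_0' * N(-d1) = 45.2400 * 0.97628571 * 0.40223442 - 48.71814995 * 0.30594572 = 2.8604


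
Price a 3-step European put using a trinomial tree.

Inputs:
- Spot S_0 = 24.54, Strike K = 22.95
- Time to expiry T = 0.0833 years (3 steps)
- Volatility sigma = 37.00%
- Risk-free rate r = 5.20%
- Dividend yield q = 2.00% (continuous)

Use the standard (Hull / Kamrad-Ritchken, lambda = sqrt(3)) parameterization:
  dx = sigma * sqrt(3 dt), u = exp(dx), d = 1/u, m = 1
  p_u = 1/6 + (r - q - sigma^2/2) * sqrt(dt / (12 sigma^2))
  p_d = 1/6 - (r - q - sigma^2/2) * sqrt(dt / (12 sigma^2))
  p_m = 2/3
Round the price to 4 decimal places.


Answer: Price = V(0,0) = 0.4253

Derivation:
dt = T/N = 0.027767; dx = sigma*sqrt(3*dt) = 0.106788
u = exp(dx) = 1.112699; d = 1/u = 0.898716
p_u = 0.161928, p_m = 0.666667, p_d = 0.171405
Discount per step: exp(-r*dt) = 0.998557
Stock lattice S(k, j) with j the centered position index:
  k=0: S(0,+0) = 24.5400
  k=1: S(1,-1) = 22.0545; S(1,+0) = 24.5400; S(1,+1) = 27.3056
  k=2: S(2,-2) = 19.8207; S(2,-1) = 22.0545; S(2,+0) = 24.5400; S(2,+1) = 27.3056; S(2,+2) = 30.3829
  k=3: S(3,-3) = 17.8132; S(3,-2) = 19.8207; S(3,-1) = 22.0545; S(3,+0) = 24.5400; S(3,+1) = 27.3056; S(3,+2) = 30.3829; S(3,+3) = 33.8071
Terminal payoffs V(N, j) = max(K - S_T, 0):
  V(3,-3) = 5.136811; V(3,-2) = 3.129286; V(3,-1) = 0.895515; V(3,+0) = 0.000000; V(3,+1) = 0.000000; V(3,+2) = 0.000000; V(3,+3) = 0.000000
Backward induction: V(k, j) = exp(-r*dt) * [p_u * V(k+1, j+1) + p_m * V(k+1, j) + p_d * V(k+1, j-1)]
  V(2,-2) = exp(-r*dt) * [p_u*0.895515 + p_m*3.129286 + p_d*5.136811] = 3.107187
  V(2,-1) = exp(-r*dt) * [p_u*0.000000 + p_m*0.895515 + p_d*3.129286] = 1.131751
  V(2,+0) = exp(-r*dt) * [p_u*0.000000 + p_m*0.000000 + p_d*0.895515] = 0.153275
  V(2,+1) = exp(-r*dt) * [p_u*0.000000 + p_m*0.000000 + p_d*0.000000] = 0.000000
  V(2,+2) = exp(-r*dt) * [p_u*0.000000 + p_m*0.000000 + p_d*0.000000] = 0.000000
  V(1,-1) = exp(-r*dt) * [p_u*0.153275 + p_m*1.131751 + p_d*3.107187] = 1.310016
  V(1,+0) = exp(-r*dt) * [p_u*0.000000 + p_m*0.153275 + p_d*1.131751] = 0.295744
  V(1,+1) = exp(-r*dt) * [p_u*0.000000 + p_m*0.000000 + p_d*0.153275] = 0.026234
  V(0,+0) = exp(-r*dt) * [p_u*0.026234 + p_m*0.295744 + p_d*1.310016] = 0.425340
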